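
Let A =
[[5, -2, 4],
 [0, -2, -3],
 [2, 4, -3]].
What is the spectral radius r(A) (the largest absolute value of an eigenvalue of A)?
r(A) ≈ 5.9125

The eigenvalues of A are the roots of its characteristic polynomial. With M = A (coefficients from the trace, the sum of principal 2x2 minors, and det A):
  p(λ) = det(λ I - M) = λ^3 - 15λ - 118.
No integer candidate from the rational root theorem (±divisors of 118) is a root, so the roots are irrational. The cubic discriminant is Δ = -362448 < 0, so there is one real root and a complex-conjugate pair. p(5) = -68 and p(6) = 8 have opposite signs, so a root lies in (5, 6); Newton's method refines it to λ ≈ 5.9125. Dividing out (λ - (5.9125)) leaves approximately λ^2 + 5.9125λ + 19.9577. For λ^2 + 5.9125λ + 19.9577 the discriminant is -44.8731. It is negative, so the remaining roots are the complex-conjugate pair λ ≈ -2.9563 ± 3.3494i. Their product equals the constant term, so |λ|^2 ≈ 19.9577 and |λ| ≈ 4.4674.
Thus the eigenvalues (to 4 decimals) are 5.9125 (modulus 5.9125); -2.9563 ± 3.3494i (modulus 4.4674). The spectral radius is the largest modulus: r(A) ≈ 5.9125. (Cross-check: r(A) ≤ ||A||_2 ≈ 7.1652; equality holds whenever A is normal, though it can also hold for some non-normal A.)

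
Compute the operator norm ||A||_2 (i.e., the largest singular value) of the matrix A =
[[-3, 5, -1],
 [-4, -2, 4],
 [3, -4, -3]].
||A||_2 ≈ 8.0174 (= sqrt(largest eigenvalue of A^T A))

||A||_2 = sigma_max(A) = sqrt(lambda_max(A^T A)). Form the symmetric matrix M = A^T A =
[[34, -19, -22],
 [-19, 45, -1],
 [-22, -1, 26]].
Its characteristic polynomial (trace, sum of principal 2x2 minors, determinant of M give the coefficients) is
  p(λ) = det(λ I - M) = λ^3 - 105λ^2 + 2738λ - 7744.
No integer candidate from the rational root theorem (±divisors of 7744) is a root, so the roots are irrational. The cubic discriminant is Δ = 3143291620 > 0, so there are three distinct real roots. p(3) = -448 and p(4) = 1592 have opposite signs, so a root lies in (3, 4); Newton's method refines it to λ ≈ 3.2118. p(37) = 470 and p(38) = -448 have opposite signs, so a root lies in (37, 38); Newton's method refines it to λ ≈ 37.5099. p(64) = -448 and p(65) = 1226 have opposite signs, so a root lies in (64, 65); Newton's method refines it to λ ≈ 64.2782. Check (Vieta): the three roots sum to 105, matching tr M = 105.
So the eigenvalues of A^T A are ≈ 3.2118, 37.5099, 64.2782 (all ≥ 0, as they must be for A^T A). The largest is λ_max ≈ 64.2782, hence ||A||_2 = sqrt(λ_max) ≈ 8.0174.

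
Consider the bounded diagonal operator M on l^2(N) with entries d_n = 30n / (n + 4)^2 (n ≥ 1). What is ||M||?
||M|| = 15/8 (attained at n = 4)

For M diagonal, ||M|| = sup_n |d_n|. Treat f(x) = 30x / (x + 4)^2 for real x > 0. By the quotient rule, f'(x) = 30(4 - x)/(x + 4)^3, which is positive for x < 4 and negative for x > 4. So f has a unique maximum at x = 4, and since 4 is a positive integer, the supremum over n ≥ 1 is attained at n = 4: d_4 = 30·4/(4 + 4)^2 = 30·4/64 = 15/8. Hence ||M|| = 15/8.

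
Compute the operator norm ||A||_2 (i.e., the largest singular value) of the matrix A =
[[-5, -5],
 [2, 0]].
||A||_2 = sqrt((54 + sqrt(2516))/2) ≈ 7.2166 (= sqrt(largest eigenvalue of A^T A))

||A||_2 = sigma_max(A) = sqrt(lambda_max(A^T A)). Form the symmetric matrix M = A^T A =
[[29, 25],
 [25, 25]].
Its characteristic polynomial (trace, determinant of M give the coefficients) is
  p(λ) = det(λ I - M) = λ^2 - 54λ + 100.
For λ^2 - 54λ + 100 the discriminant is 2516. It is nonnegative but not a perfect square, so the roots are real and irrational: λ = (54 ± sqrt(2516))/2 ≈ 52.0799, 1.9201.
So the eigenvalues of A^T A are ≈ 1.9201, 52.0799 (all ≥ 0, as they must be for A^T A). The largest is λ_max = (54 + sqrt(2516))/2 ≈ 52.0799, hence ||A||_2 = sqrt(λ_max) = sqrt((54 + sqrt(2516))/2) ≈ 7.2166.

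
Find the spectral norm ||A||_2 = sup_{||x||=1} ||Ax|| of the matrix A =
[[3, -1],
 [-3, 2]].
||A||_2 = sqrt((23 + sqrt(493))/2) ≈ 4.7541 (= sqrt(largest eigenvalue of A^T A))

||A||_2 = sigma_max(A) = sqrt(lambda_max(A^T A)). Form the symmetric matrix M = A^T A =
[[18, -9],
 [-9, 5]].
Its characteristic polynomial (trace, determinant of M give the coefficients) is
  p(λ) = det(λ I - M) = λ^2 - 23λ + 9.
For λ^2 - 23λ + 9 the discriminant is 493. It is nonnegative but not a perfect square, so the roots are real and irrational: λ = (23 ± sqrt(493))/2 ≈ 22.6018, 0.3982.
So the eigenvalues of A^T A are ≈ 0.3982, 22.6018 (all ≥ 0, as they must be for A^T A). The largest is λ_max = (23 + sqrt(493))/2 ≈ 22.6018, hence ||A||_2 = sqrt(λ_max) = sqrt((23 + sqrt(493))/2) ≈ 4.7541.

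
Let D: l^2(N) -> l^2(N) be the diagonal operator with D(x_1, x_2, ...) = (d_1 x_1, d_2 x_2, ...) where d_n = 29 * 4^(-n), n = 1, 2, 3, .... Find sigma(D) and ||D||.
sigma(D) = {29 * 4^(-n) : n ≥ 1} ∪ {0}; ||D|| = 29/4

A bounded diagonal operator on l^2 with diagonal entries d_n has spectrum equal to the closure of {d_n : n ≥ 1}: every d_n is an eigenvalue (with eigenvector e_n), so {d_n} ⊂ sigma(D); the spectrum is closed, so its closure is too; and for lambda not in the closure, (D - lambda I) has bounded inverse (the diagonal entries 1/(d_n - lambda) are bounded). For our sequence d_n = 29 * 4^(-n), n = 1, 2, 3, ...:
  - {d_n} = {29 * 4^(-n) : n ≥ 1}; the only limit point is 0
  - closure = {29 * 4^(-n) : n ≥ 1} ∪ {0}
For the norm: a diagonal operator has ||D|| = sup_n |d_n|. Here d_n = 29 * 4^(-n) is positive and decreasing, so sup_n |d_n| = d_1 = 29/4. So ||D|| = 29/4.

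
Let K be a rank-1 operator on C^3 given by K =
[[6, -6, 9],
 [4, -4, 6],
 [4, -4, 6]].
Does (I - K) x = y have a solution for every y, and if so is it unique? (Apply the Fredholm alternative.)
(I - K) is invertible (det(I - K) = -7 ≠ 0), so for every y in C^3 the equation (I - K) x = y has a unique solution.

K has rank 1, so it is an outer product K = u v^T: every row of K is a multiple of one row vector. Reading off the entries, u = (3, 2, 2) and v = (2, -2, 3) (row i of K equals u_i·v^T). A rank-one matrix u v^T satisfies K u = u (v·u) and kills the (2)-dimensional subspace v^⊥, so its characteristic polynomial is lambda^2 (lambda - v·u) with v·u = tr K = 8. Hence the eigenvalues of I - K are 1 (multiplicity 2) and 1 - (8) = -7, so det(I - K) = -7. (Direct check: I - K =
[[-5, 6, -9],
 [-4, 5, -6],
 [-4, 4, -5]]
has determinant -7.) The finite-dimensional Fredholm alternative says: either (I - K) is invertible, or ker(I - K) ≠ {0} and then range(I - K) = ker((I - K)^*)^⊥, with dim ker(I - K) = dim ker((I - K)^*). Since det(I - K) ≠ 0, 1 is not an eigenvalue of K and ker(I - K) = {0}, so we are in the first case: for every y there is a unique x = (I - K)^(-1) y. Explicitly, by the Sherman–Morrison formula, (I - u v^T)^(-1) = I + u v^T/(1 - v·u), i.e. (I - K)^(-1) = I + K/(-7).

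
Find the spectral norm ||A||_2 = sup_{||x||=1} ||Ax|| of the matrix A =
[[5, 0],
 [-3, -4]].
||A||_2 = sqrt(40) ≈ 6.3246 (= sqrt(largest eigenvalue of A^T A))

||A||_2 = sigma_max(A) = sqrt(lambda_max(A^T A)). Form the symmetric matrix M = A^T A =
[[34, 12],
 [12, 16]].
Its characteristic polynomial (trace, determinant of M give the coefficients) is
  p(λ) = det(λ I - M) = λ^2 - 50λ + 400.
For λ^2 - 50λ + 400 the discriminant is 900. It is a perfect square (30^2), so the roots are rational: λ = (50 ± 30)/2 = 40, 10.
So the eigenvalues of A^T A are ≈ 10, 40 (all ≥ 0, as they must be for A^T A). The largest is λ_max = 40, hence ||A||_2 = sqrt(λ_max) = sqrt(40) ≈ 6.3246.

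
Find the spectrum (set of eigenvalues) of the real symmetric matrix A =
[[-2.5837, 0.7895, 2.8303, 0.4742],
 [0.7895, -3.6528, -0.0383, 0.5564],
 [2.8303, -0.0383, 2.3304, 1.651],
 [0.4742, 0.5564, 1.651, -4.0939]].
sigma(A) ≈ {-5, -4, -3, 4}

A is real symmetric, so its spectrum consists of real eigenvalues. Expanding the characteristic polynomial of the displayed matrix gives
  det(λ I - A) = p(λ) = λ^4 + (8)λ^3 + (-1)λ^2 + (-128.0021)λ + (-240.0045).
Solving p(λ) = 0 yields eigenvalues ≈ -5, -4, -3, 4. (A is shown rounded to 4 decimals, so these recover the underlying integer eigenvalues to within that precision.)
Verification: the trace of A = -8 equals the sum of eigenvalues -8, and det(A) ≈ -240.0045 matches the eigenvalue product -240.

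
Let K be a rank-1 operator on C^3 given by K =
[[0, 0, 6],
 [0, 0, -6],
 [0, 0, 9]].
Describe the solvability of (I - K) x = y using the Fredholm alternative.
(I - K) is invertible (det(I - K) = -8 ≠ 0), so for every y in C^3 the equation (I - K) x = y has a unique solution.

K has rank 1, so it is an outer product K = u v^T: every row of K is a multiple of one row vector. Reading off the entries, u = (-2, 2, -3) and v = (0, 0, -3) (row i of K equals u_i·v^T). A rank-one matrix u v^T satisfies K u = u (v·u) and kills the (2)-dimensional subspace v^⊥, so its characteristic polynomial is lambda^2 (lambda - v·u) with v·u = tr K = 9. Hence the eigenvalues of I - K are 1 (multiplicity 2) and 1 - (9) = -8, so det(I - K) = -8. (Direct check: I - K =
[[1, 0, -6],
 [0, 1, 6],
 [0, 0, -8]]
has determinant -8.) The finite-dimensional Fredholm alternative says: either (I - K) is invertible, or ker(I - K) ≠ {0} and then range(I - K) = ker((I - K)^*)^⊥, with dim ker(I - K) = dim ker((I - K)^*). Since det(I - K) ≠ 0, 1 is not an eigenvalue of K and ker(I - K) = {0}, so we are in the first case: for every y there is a unique x = (I - K)^(-1) y. Explicitly, by the Sherman–Morrison formula, (I - u v^T)^(-1) = I + u v^T/(1 - v·u), i.e. (I - K)^(-1) = I + K/(-8).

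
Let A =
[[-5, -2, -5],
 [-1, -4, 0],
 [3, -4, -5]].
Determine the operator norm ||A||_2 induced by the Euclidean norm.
||A||_2 ≈ 8.7086 (= sqrt(largest eigenvalue of A^T A))

||A||_2 = sigma_max(A) = sqrt(lambda_max(A^T A)). Form the symmetric matrix M = A^T A =
[[35, 2, 10],
 [2, 36, 30],
 [10, 30, 50]].
Its characteristic polynomial (trace, sum of principal 2x2 minors, determinant of M give the coefficients) is
  p(λ) = det(λ I - M) = λ^3 - 121λ^2 + 3806λ - 28900.
No integer candidate from the rational root theorem (±divisors of 28900) is a root, so the roots are irrational. The cubic discriminant is Δ = 3777377812 > 0, so there are three distinct real roots. p(11) = -344 and p(12) = 1076 have opposite signs, so a root lies in (11, 12); Newton's method refines it to λ ≈ 11.2314. p(33) = 866 and p(34) = -68 have opposite signs, so a root lies in (33, 34); Newton's method refines it to λ ≈ 33.9286. p(75) = -2200 and p(76) = 436 have opposite signs, so a root lies in (75, 76); Newton's method refines it to λ ≈ 75.84. Check (Vieta): the three roots sum to 121, matching tr M = 121.
So the eigenvalues of A^T A are ≈ 11.2314, 33.9286, 75.84 (all ≥ 0, as they must be for A^T A). The largest is λ_max ≈ 75.84, hence ||A||_2 = sqrt(λ_max) ≈ 8.7086.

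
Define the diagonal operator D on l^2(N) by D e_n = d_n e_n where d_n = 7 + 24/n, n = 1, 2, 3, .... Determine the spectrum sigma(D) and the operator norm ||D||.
sigma(D) = {7 + 24/n : n ≥ 1} ∪ {7}; ||D|| = 31

A bounded diagonal operator on l^2 with diagonal entries d_n has spectrum equal to the closure of {d_n : n ≥ 1}: every d_n is an eigenvalue (with eigenvector e_n), so {d_n} ⊂ sigma(D); the spectrum is closed, so its closure is too; and for lambda not in the closure, (D - lambda I) has bounded inverse (the diagonal entries 1/(d_n - lambda) are bounded). For our sequence d_n = 7 + 24/n, n = 1, 2, 3, ...:
  - {d_n} = {7 + 24/n : n ≥ 1}; the only limit point is 7
  - closure = {7 + 24/n : n ≥ 1} ∪ {7}
For the norm: a diagonal operator has ||D|| = sup_n |d_n|. Here d_n = 7 + 24/n is positive and decreasing, so sup_n |d_n| = d_1 = 7 + 24 = 31. So ||D|| = 31.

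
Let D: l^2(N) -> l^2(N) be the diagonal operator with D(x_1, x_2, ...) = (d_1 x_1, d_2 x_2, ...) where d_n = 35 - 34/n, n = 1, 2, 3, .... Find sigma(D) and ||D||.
sigma(D) = {35 - 34/n : n ≥ 1} ∪ {35}; ||D|| = 35

A bounded diagonal operator on l^2 with diagonal entries d_n has spectrum equal to the closure of {d_n : n ≥ 1}: every d_n is an eigenvalue (with eigenvector e_n), so {d_n} ⊂ sigma(D); the spectrum is closed, so its closure is too; and for lambda not in the closure, (D - lambda I) has bounded inverse (the diagonal entries 1/(d_n - lambda) are bounded). For our sequence d_n = 35 - 34/n, n = 1, 2, 3, ...:
  - {d_n} = {35 - 34/n : n ≥ 1}; the only limit point is 35
  - closure = {35 - 34/n : n ≥ 1} ∪ {35}
For the norm: a diagonal operator has ||D|| = sup_n |d_n|. Here d_n = 35 - 34/n increases monotonically from d_1 = 1 toward 35, with all terms in [1, 35); so sup_n |d_n| = 35 (the supremum is the limit, not attained). So ||D|| = 35.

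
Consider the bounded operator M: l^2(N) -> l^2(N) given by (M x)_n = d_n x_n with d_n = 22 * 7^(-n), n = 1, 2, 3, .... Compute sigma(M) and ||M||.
sigma(M) = {22 * 7^(-n) : n ≥ 1} ∪ {0}; ||M|| = 22/7

A bounded diagonal operator on l^2 with diagonal entries d_n has spectrum equal to the closure of {d_n : n ≥ 1}: every d_n is an eigenvalue (with eigenvector e_n), so {d_n} ⊂ sigma(M); the spectrum is closed, so its closure is too; and for lambda not in the closure, (M - lambda I) has bounded inverse (the diagonal entries 1/(d_n - lambda) are bounded). For our sequence d_n = 22 * 7^(-n), n = 1, 2, 3, ...:
  - {d_n} = {22 * 7^(-n) : n ≥ 1}; the only limit point is 0
  - closure = {22 * 7^(-n) : n ≥ 1} ∪ {0}
For the norm: a diagonal operator has ||M|| = sup_n |d_n|. Here d_n = 22 * 7^(-n) is positive and decreasing, so sup_n |d_n| = d_1 = 22/7. So ||M|| = 22/7.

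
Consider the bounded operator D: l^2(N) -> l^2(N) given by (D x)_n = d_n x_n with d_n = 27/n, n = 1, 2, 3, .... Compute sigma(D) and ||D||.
sigma(D) = {27/n : n ≥ 1} ∪ {0}; ||D|| = 27

A bounded diagonal operator on l^2 with diagonal entries d_n has spectrum equal to the closure of {d_n : n ≥ 1}: every d_n is an eigenvalue (with eigenvector e_n), so {d_n} ⊂ sigma(D); the spectrum is closed, so its closure is too; and for lambda not in the closure, (D - lambda I) has bounded inverse (the diagonal entries 1/(d_n - lambda) are bounded). For our sequence d_n = 27/n, n = 1, 2, 3, ...:
  - {d_n} = {27/n : n ≥ 1}; the only limit point is 0
  - closure = {27/n : n ≥ 1} ∪ {0}
For the norm: a diagonal operator has ||D|| = sup_n |d_n|. Here d_n = 27/n is positive and decreasing, so sup_n |d_n| = d_1 = 27. So ||D|| = 27.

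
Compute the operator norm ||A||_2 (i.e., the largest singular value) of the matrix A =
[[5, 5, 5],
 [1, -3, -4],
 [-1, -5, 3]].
||A||_2 ≈ 9.6353 (= sqrt(largest eigenvalue of A^T A))

||A||_2 = sigma_max(A) = sqrt(lambda_max(A^T A)). Form the symmetric matrix M = A^T A =
[[27, 27, 18],
 [27, 59, 22],
 [18, 22, 50]].
Its characteristic polynomial (trace, sum of principal 2x2 minors, determinant of M give the coefficients) is
  p(λ) = det(λ I - M) = λ^3 - 136λ^2 + 4356λ - 32400.
No integer candidate from the rational root theorem (±divisors of 32400) is a root, so the roots are irrational. The cubic discriminant is Δ = 11491310592 > 0, so there are three distinct real roots. p(10) = -1440 and p(11) = 391 have opposite signs, so a root lies in (10, 11); Newton's method refines it to λ ≈ 10.7766. p(32) = 496 and p(33) = -819 have opposite signs, so a root lies in (32, 33); Newton's method refines it to λ ≈ 32.3841. p(92) = -4064 and p(93) = 801 have opposite signs, so a root lies in (92, 93); Newton's method refines it to λ ≈ 92.8393. Check (Vieta): the three roots sum to 136, matching tr M = 136.
So the eigenvalues of A^T A are ≈ 10.7766, 32.3841, 92.8393 (all ≥ 0, as they must be for A^T A). The largest is λ_max ≈ 92.8393, hence ||A||_2 = sqrt(λ_max) ≈ 9.6353.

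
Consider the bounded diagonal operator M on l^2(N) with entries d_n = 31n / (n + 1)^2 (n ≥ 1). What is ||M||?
||M|| = 31/4 (attained at n = 1)

For M diagonal, ||M|| = sup_n |d_n|. Treat f(x) = 31x / (x + 1)^2 for real x > 0. By the quotient rule, f'(x) = 31(1 - x)/(x + 1)^3, which is positive for x < 1 and negative for x > 1. So f has a unique maximum at x = 1, and since 1 is a positive integer, the supremum over n ≥ 1 is attained at n = 1: d_1 = 31·1/(1 + 1)^2 = 31·1/4 = 31/4. Hence ||M|| = 31/4.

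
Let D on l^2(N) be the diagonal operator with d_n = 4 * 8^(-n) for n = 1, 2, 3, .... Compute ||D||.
||D|| = 1/2 (attained at n = 1)

For D diagonal, ||D|| = sup_n |d_n|. The sequence d_n = 4 * 8^(-n) is positive and strictly decreasing (ratio 8^(-1) < 1), so the supremum is d_1 = 4/8 = 1/2. Hence ||D|| = 1/2.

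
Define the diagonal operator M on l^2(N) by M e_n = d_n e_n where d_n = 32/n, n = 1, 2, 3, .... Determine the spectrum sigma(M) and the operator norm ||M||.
sigma(M) = {32/n : n ≥ 1} ∪ {0}; ||M|| = 32

A bounded diagonal operator on l^2 with diagonal entries d_n has spectrum equal to the closure of {d_n : n ≥ 1}: every d_n is an eigenvalue (with eigenvector e_n), so {d_n} ⊂ sigma(M); the spectrum is closed, so its closure is too; and for lambda not in the closure, (M - lambda I) has bounded inverse (the diagonal entries 1/(d_n - lambda) are bounded). For our sequence d_n = 32/n, n = 1, 2, 3, ...:
  - {d_n} = {32/n : n ≥ 1}; the only limit point is 0
  - closure = {32/n : n ≥ 1} ∪ {0}
For the norm: a diagonal operator has ||M|| = sup_n |d_n|. Here d_n = 32/n is positive and decreasing, so sup_n |d_n| = d_1 = 32. So ||M|| = 32.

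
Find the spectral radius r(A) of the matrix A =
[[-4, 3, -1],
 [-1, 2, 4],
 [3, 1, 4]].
r(A) ≈ 5.6766

The eigenvalues of A are the roots of its characteristic polynomial. With M = A (coefficients from the trace, the sum of principal 2x2 minors, and det A):
  p(λ) = det(λ I - M) = λ^3 - 2λ^2 - 14λ - 39.
No integer candidate from the rational root theorem (±divisors of 39) is a root, so the roots are irrational. The cubic discriminant is Δ = -50211 < 0, so there is one real root and a complex-conjugate pair. p(5) = -34 and p(6) = 21 have opposite signs, so a root lies in (5, 6); Newton's method refines it to λ ≈ 5.6766. Dividing out (λ - (5.6766)) leaves approximately λ^2 + 3.6766λ + 6.8703. For λ^2 + 3.6766λ + 6.8703 the discriminant is -13.9642. It is negative, so the remaining roots are the complex-conjugate pair λ ≈ -1.8383 ± 1.8684i. Their product equals the constant term, so |λ|^2 ≈ 6.8703 and |λ| ≈ 2.6211.
Thus the eigenvalues (to 4 decimals) are 5.6766 (modulus 5.6766); -1.8383 ± 1.8684i (modulus 2.6211). The spectral radius is the largest modulus: r(A) ≈ 5.6766. (Cross-check: r(A) ≤ ||A||_2 ≈ 6.4821; equality holds whenever A is normal, though it can also hold for some non-normal A.)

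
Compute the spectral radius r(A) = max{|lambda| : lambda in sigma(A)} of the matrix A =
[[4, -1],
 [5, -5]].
r(A) = (1 + sqrt(61))/2 ≈ 4.4051

The eigenvalues of A are the roots of its characteristic polynomial. With M = A (coefficients from the trace and determinant):
  p(λ) = det(λ I - M) = λ^2 + λ - 15.
For λ^2 + λ - 15 the discriminant is 61. It is nonnegative but not a perfect square, so the roots are real and irrational: λ = (-1 ± sqrt(61))/2 ≈ 3.4051, -4.4051.
Thus the eigenvalues (to 4 decimals) are 3.4051 (modulus 3.4051); -4.4051 (modulus 4.4051). The spectral radius is the largest modulus: r(A) = (1 + sqrt(61))/2 ≈ 4.4051. (Cross-check: r(A) ≤ ||A||_2 ≈ 7.9658; equality holds whenever A is normal, though it can also hold for some non-normal A.)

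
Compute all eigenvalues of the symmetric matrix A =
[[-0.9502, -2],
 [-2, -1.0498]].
sigma(A) ≈ {-3, 1}

A is real symmetric, so its spectrum consists of real eigenvalues. Expanding the characteristic polynomial of the displayed matrix gives
  det(λ I - A) = p(λ) = λ^2 + (2)λ + (-3).
Solving p(λ) = 0 yields eigenvalues ≈ -3, 1. (A is shown rounded to 4 decimals, so these recover the underlying integer eigenvalues to within that precision.)
Verification: the trace of A = -2 equals the sum of eigenvalues -2, and det(A) ≈ -3.0001 matches the eigenvalue product -3.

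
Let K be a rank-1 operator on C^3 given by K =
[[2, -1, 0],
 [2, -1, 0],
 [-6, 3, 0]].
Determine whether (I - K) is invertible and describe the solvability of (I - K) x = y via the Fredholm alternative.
(I - K) is singular (det(I - K) = 0, i.e. 1 ∈ sigma(K)). (I - K) x = y is solvable iff y ⊥ ker((I - K)^*) = span{(2, -1, 0)}, i.e. iff 2y_1 - y_2 = 0. When solvable, the solutions are x = y + c·(1, 1, -3), c arbitrary (ker(I - K) = span{(1, 1, -3)}, dimension 1).

K has rank 1, so it is an outer product K = u v^T: every row of K is a multiple of one row vector. Reading off the entries, u = (1, 1, -3) and v = (2, -1, 0) (row i of K equals u_i·v^T). A rank-one matrix u v^T satisfies K u = u (v·u) and kills the (2)-dimensional subspace v^⊥, so its characteristic polynomial is lambda^2 (lambda - v·u) with v·u = tr K = 1. Hence the eigenvalues of I - K are 1 (multiplicity 2) and 1 - (1) = 0, so det(I - K) = 0. (Direct check: I - K =
[[-1, 1, 0],
 [-2, 2, 0],
 [6, -3, 1]]
has determinant 0.) So 1 is an eigenvalue of K and (I - K) is not invertible. The finite-dimensional Fredholm alternative says: either (I - K) is invertible, or ker(I - K) ≠ {0} and then range(I - K) = ker((I - K)^*)^⊥, with dim ker(I - K) = dim ker((I - K)^*). We are in the second case, so we need both kernels. Kernel of I - K: (I - K) u = u - u (v·u) = u - u = 0, so ker(I - K) = span{u} = span{(1, 1, -3)} (it is exactly 1-dimensional because rank(I - K) = 2). Kernel of the adjoint: K is real, so (I - K)^* = I - K^T = I - v u^T, and (I - v u^T) v = v - v (u·v) = 0; hence ker((I - K)^*) = span{v} = span{(2, -1, 0)}. Therefore (I - K) x = y is solvable iff <y, v> = 0, i.e. iff 2y_1 - y_2 = 0. When this holds, K y = u (v·y) = 0, so (I - K) y = y and x = y is a particular solution; the full solution set is the line x = y + c·u = y + c·(1, 1, -3), c ∈ C.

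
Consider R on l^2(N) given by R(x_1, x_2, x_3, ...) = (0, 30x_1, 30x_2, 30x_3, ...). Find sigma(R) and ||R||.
sigma(R) = closed disk {z in C : |z| ≤ 30}; ||R|| = 30

Note R = 30·U where U is the unit right shift (U x)_k = x_{k-1} (with x_0 := 0); so ||R|| = 30||U|| and sigma(R) = 30·sigma(U). ||R x||^2 = sum_{k≥1} |30x_k|^2 = 900||x||^2, so ||R|| = 30 and sigma(R) ⊂ {|z| ≤ 30}. For any |lambda| < 30, the equation (R - lambda I) x = 0 forces x_1 = 0, then 30x_k = lambda x_{k+1} ⇒ x = 0, so R has no eigenvalues. But (R - lambda I) is not surjective for |lambda| < 30: solving (R - lambda I) x = e_1 would require x_n proportional to (lambda/30)^(-n), which is not in l^2. So every |lambda| < 30 lies in the residual spectrum. The boundary |lambda| = 30 is in the approximate point spectrum (the spectrum is closed). Hence sigma(R) is the closed disk of radius 30.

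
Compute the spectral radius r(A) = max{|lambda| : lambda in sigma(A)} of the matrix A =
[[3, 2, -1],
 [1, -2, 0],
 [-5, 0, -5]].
r(A) ≈ 5.6198

The eigenvalues of A are the roots of its characteristic polynomial. With M = A (coefficients from the trace, the sum of principal 2x2 minors, and det A):
  p(λ) = det(λ I - M) = λ^3 + 4λ^2 - 18λ - 50.
No integer candidate from the rational root theorem (±divisors of 50) is a root, so the roots are irrational. The cubic discriminant is Δ = 38612 > 0, so there are three distinct real roots. p(-6) = -14 and p(-5) = 15 have opposite signs, so a root lies in (-6, -5); Newton's method refines it to λ ≈ -5.6198. p(-3) = 13 and p(-2) = -6 have opposite signs, so a root lies in (-3, -2); Newton's method refines it to λ ≈ -2.2809. p(3) = -41 and p(4) = 6 have opposite signs, so a root lies in (3, 4); Newton's method refines it to λ ≈ 3.9007. Check (Vieta): the three roots sum to -4, matching tr M = -4.
Thus the eigenvalues (to 4 decimals) are -5.6198 (modulus 5.6198); -2.2809 (modulus 2.2809); 3.9007 (modulus 3.9007). The spectral radius is the largest modulus: r(A) ≈ 5.6198. (Cross-check: r(A) ≤ ||A||_2 ≈ 7.2822; equality holds whenever A is normal, though it can also hold for some non-normal A.)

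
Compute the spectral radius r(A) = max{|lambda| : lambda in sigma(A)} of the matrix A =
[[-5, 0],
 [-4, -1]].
r(A) = 5

The eigenvalues of A are the roots of its characteristic polynomial. With M = A (coefficients from the trace and determinant):
  p(λ) = det(λ I - M) = λ^2 + 6λ + 5.
For λ^2 + 6λ + 5 the discriminant is 16. It is a perfect square (4^2), so the roots are rational: λ = (-6 ± 4)/2 = -1, -5.
Thus the eigenvalues (to 4 decimals) are -1 (modulus 1); -5 (modulus 5). The spectral radius is the largest modulus: r(A) = 5. (Cross-check: r(A) ≤ ||A||_2 ≈ 6.434; equality holds whenever A is normal, though it can also hold for some non-normal A.)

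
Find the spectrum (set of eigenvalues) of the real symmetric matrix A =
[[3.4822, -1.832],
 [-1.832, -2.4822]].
sigma(A) ≈ {-3, 4}

A is real symmetric, so its spectrum consists of real eigenvalues. Expanding the characteristic polynomial of the displayed matrix gives
  det(λ I - A) = p(λ) = λ^2 + (-1)λ + (-12).
Solving p(λ) = 0 yields eigenvalues ≈ -3, 4. (A is shown rounded to 4 decimals, so these recover the underlying integer eigenvalues to within that precision.)
Verification: the trace of A = 1 equals the sum of eigenvalues 1, and det(A) ≈ -11.9997 matches the eigenvalue product -12.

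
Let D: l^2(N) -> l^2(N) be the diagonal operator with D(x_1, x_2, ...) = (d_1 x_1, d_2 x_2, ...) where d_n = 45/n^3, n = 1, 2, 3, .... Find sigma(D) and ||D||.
sigma(D) = {45/n^3 : n ≥ 1} ∪ {0}; ||D|| = 45

A bounded diagonal operator on l^2 with diagonal entries d_n has spectrum equal to the closure of {d_n : n ≥ 1}: every d_n is an eigenvalue (with eigenvector e_n), so {d_n} ⊂ sigma(D); the spectrum is closed, so its closure is too; and for lambda not in the closure, (D - lambda I) has bounded inverse (the diagonal entries 1/(d_n - lambda) are bounded). For our sequence d_n = 45/n^3, n = 1, 2, 3, ...:
  - {d_n} = {45/n^3 : n ≥ 1}; the only limit point is 0
  - closure = {45/n^3 : n ≥ 1} ∪ {0}
For the norm: a diagonal operator has ||D|| = sup_n |d_n|. Here d_n = 45/n^3 is positive and decreasing, so sup_n |d_n| = d_1 = 45. So ||D|| = 45.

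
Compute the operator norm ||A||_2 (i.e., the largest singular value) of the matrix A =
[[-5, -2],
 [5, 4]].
||A||_2 = sqrt((70 + sqrt(4500))/2) ≈ 8.279 (= sqrt(largest eigenvalue of A^T A))

||A||_2 = sigma_max(A) = sqrt(lambda_max(A^T A)). Form the symmetric matrix M = A^T A =
[[50, 30],
 [30, 20]].
Its characteristic polynomial (trace, determinant of M give the coefficients) is
  p(λ) = det(λ I - M) = λ^2 - 70λ + 100.
For λ^2 - 70λ + 100 the discriminant is 4500. It is nonnegative but not a perfect square, so the roots are real and irrational: λ = (70 ± sqrt(4500))/2 ≈ 68.541, 1.459.
So the eigenvalues of A^T A are ≈ 1.459, 68.541 (all ≥ 0, as they must be for A^T A). The largest is λ_max = (70 + sqrt(4500))/2 ≈ 68.541, hence ||A||_2 = sqrt(λ_max) = sqrt((70 + sqrt(4500))/2) ≈ 8.279.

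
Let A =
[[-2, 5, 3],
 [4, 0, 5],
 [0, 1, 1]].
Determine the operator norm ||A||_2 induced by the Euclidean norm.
||A||_2 ≈ 6.9567 (= sqrt(largest eigenvalue of A^T A))

||A||_2 = sigma_max(A) = sqrt(lambda_max(A^T A)). Form the symmetric matrix M = A^T A =
[[20, -10, 14],
 [-10, 26, 16],
 [14, 16, 35]].
Its characteristic polynomial (trace, sum of principal 2x2 minors, determinant of M give the coefficients) is
  p(λ) = det(λ I - M) = λ^3 - 81λ^2 + 1578λ - 4.
No integer candidate from the rational root theorem (±divisors of 4) is a root, so the roots are irrational. The cubic discriminant is Δ = 620730324 > 0, so there are three distinct real roots. p(0) = -4 and p(1) = 1494 have opposite signs, so a root lies in (0, 1); Newton's method refines it to λ ≈ 0.0025. p(32) = 316 and p(33) = -202 have opposite signs, so a root lies in (32, 33); Newton's method refines it to λ ≈ 32.6024. p(48) = -292 and p(49) = 486 have opposite signs, so a root lies in (48, 49); Newton's method refines it to λ ≈ 48.3951. Check (Vieta): the three roots sum to 81, matching tr M = 81.
So the eigenvalues of A^T A are ≈ 0.0025, 32.6024, 48.3951 (all ≥ 0, as they must be for A^T A). The largest is λ_max ≈ 48.3951, hence ||A||_2 = sqrt(λ_max) ≈ 6.9567.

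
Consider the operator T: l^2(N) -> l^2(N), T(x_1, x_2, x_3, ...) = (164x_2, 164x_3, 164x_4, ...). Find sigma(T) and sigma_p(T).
sigma(T) = closed disk {z in C : |z| ≤ 164}; sigma_p(T) = open disk {z in C : |z| < 164}

Note T = 164·V where V is the unit left shift (V x)_k = x_{k+1}; so sigma(T) = 164·sigma(V) and ||T|| = 164||V||. ||T x||^2 = 26896sum_{k≥2} |x_k|^2 ≤ 26896||x||^2, with equality on {x : x_1 = 0}, so ||T|| = 164. For any lambda with |lambda| < 164, set r = lambda/164 (|r| < 1); the vector x = (1, r, r^2, ...) is in l^2 and satisfies T x = 164(r, r^2, ...) = lambda x, so lambda is an eigenvalue. On the boundary |lambda| = 164 the geometric series diverges, so no l^2 eigenvector exists, but these lambda lie in the approximate point spectrum. Hence sigma(T) is the closed disk of radius 164 and sigma_p(T) is the open disk.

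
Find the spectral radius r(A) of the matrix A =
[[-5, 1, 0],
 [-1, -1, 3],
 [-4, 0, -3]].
r(A) ≈ 5.7219

The eigenvalues of A are the roots of its characteristic polynomial. With M = A (coefficients from the trace, the sum of principal 2x2 minors, and det A):
  p(λ) = det(λ I - M) = λ^3 + 9λ^2 + 24λ + 30.
No integer candidate from the rational root theorem (±divisors of 30) is a root, so the roots are irrational. The cubic discriminant is Δ = -3780 < 0, so there is one real root and a complex-conjugate pair. p(-6) = -6 and p(-5) = 10 have opposite signs, so a root lies in (-6, -5); Newton's method refines it to λ ≈ -5.7219. Dividing out (λ - (-5.7219)) leaves approximately λ^2 + 3.2781λ + 5.243. For λ^2 + 3.2781λ + 5.243 the discriminant is -10.2261. It is negative, so the remaining roots are the complex-conjugate pair λ ≈ -1.6391 ± 1.5989i. Their product equals the constant term, so |λ|^2 ≈ 5.243 and |λ| ≈ 2.2898.
Thus the eigenvalues (to 4 decimals) are -5.7219 (modulus 5.7219); -1.6391 ± 1.5989i (modulus 2.2898). The spectral radius is the largest modulus: r(A) ≈ 5.7219. (Cross-check: r(A) ≤ ||A||_2 ≈ 6.7467; equality holds whenever A is normal, though it can also hold for some non-normal A.)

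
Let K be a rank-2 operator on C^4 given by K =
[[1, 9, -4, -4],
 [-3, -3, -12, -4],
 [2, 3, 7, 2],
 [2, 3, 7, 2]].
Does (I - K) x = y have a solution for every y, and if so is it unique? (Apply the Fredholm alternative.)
(I - K) is invertible (det(I - K) = 64 ≠ 0), so for every y in C^4 the equation (I - K) x = y has a unique solution.

K has rank 2 and factors as K = U V^T = u1 v1^T + u2 v2^T with u1 = (-1, 3, -2, -2), v1 = (-1, -3, -2, 0), u2 = (-2, -2, 1, 1), v2 = (0, -3, 3, 2) (multiplying out reproduces the displayed K). The nonzero eigenvalues of U V^T coincide with those of the 2 x 2 matrix G = V^T U = [[v1·u1, v1·u2], [v2·u1, v2·u2]] = [[-4, 6], [-19, 11]], and by the Sylvester determinant identity det(I_4 - U V^T) = det(I_2 - V^T U) = det([[5, -6], [19, -10]]) = (5)(-10) - (-6)(19) = 64. (Direct check: I - K =
[[0, -9, 4, 4],
 [3, 4, 12, 4],
 [-2, -3, -6, -2],
 [-2, -3, -7, -1]]
has determinant 64.) The finite-dimensional Fredholm alternative says: either (I - K) is invertible, or ker(I - K) ≠ {0} and then range(I - K) = ker((I - K)^*)^⊥, with dim ker(I - K) = dim ker((I - K)^*). Since det(I - K) ≠ 0, 1 is not an eigenvalue of K and ker(I - K) = {0}, so we are in the first case: for every y there is a unique x = (I - K)^(-1) y. (Explicitly, by the Woodbury identity, (I - U V^T)^(-1) = I + U (I_2 - G)^(-1) V^T.)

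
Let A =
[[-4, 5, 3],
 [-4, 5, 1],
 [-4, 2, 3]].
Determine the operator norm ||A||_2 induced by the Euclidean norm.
||A||_2 ≈ 10.6932 (= sqrt(largest eigenvalue of A^T A))

||A||_2 = sigma_max(A) = sqrt(lambda_max(A^T A)). Form the symmetric matrix M = A^T A =
[[48, -48, -28],
 [-48, 54, 26],
 [-28, 26, 19]].
Its characteristic polynomial (trace, sum of principal 2x2 minors, determinant of M give the coefficients) is
  p(λ) = det(λ I - M) = λ^3 - 121λ^2 + 766λ - 576.
No integer candidate from the rational root theorem (±divisors of 576) is a root, so the roots are irrational. The cubic discriminant is Δ = 3663208164 > 0, so there are three distinct real roots. p(0) = -576 and p(1) = 70 have opposite signs, so a root lies in (0, 1); Newton's method refines it to λ ≈ 0.8709. p(5) = 354 and p(6) = -120 have opposite signs, so a root lies in (5, 6); Newton's method refines it to λ ≈ 5.7841. p(114) = -4224 and p(115) = 8164 have opposite signs, so a root lies in (114, 115); Newton's method refines it to λ ≈ 114.345. Check (Vieta): the three roots sum to 121, matching tr M = 121.
So the eigenvalues of A^T A are ≈ 0.8709, 5.7841, 114.345 (all ≥ 0, as they must be for A^T A). The largest is λ_max ≈ 114.345, hence ||A||_2 = sqrt(λ_max) ≈ 10.6932.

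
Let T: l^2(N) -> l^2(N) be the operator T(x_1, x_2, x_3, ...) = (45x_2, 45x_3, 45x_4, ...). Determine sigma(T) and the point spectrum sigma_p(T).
sigma(T) = closed disk {z in C : |z| ≤ 45}; sigma_p(T) = open disk {z in C : |z| < 45}

Note T = 45·V where V is the unit left shift (V x)_k = x_{k+1}; so sigma(T) = 45·sigma(V) and ||T|| = 45||V||. ||T x||^2 = 2025sum_{k≥2} |x_k|^2 ≤ 2025||x||^2, with equality on {x : x_1 = 0}, so ||T|| = 45. For any lambda with |lambda| < 45, set r = lambda/45 (|r| < 1); the vector x = (1, r, r^2, ...) is in l^2 and satisfies T x = 45(r, r^2, ...) = lambda x, so lambda is an eigenvalue. On the boundary |lambda| = 45 the geometric series diverges, so no l^2 eigenvector exists, but these lambda lie in the approximate point spectrum. Hence sigma(T) is the closed disk of radius 45 and sigma_p(T) is the open disk.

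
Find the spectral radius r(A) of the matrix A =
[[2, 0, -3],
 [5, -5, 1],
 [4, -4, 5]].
r(A) ≈ 3.6407

The eigenvalues of A are the roots of its characteristic polynomial. With M = A (coefficients from the trace, the sum of principal 2x2 minors, and det A):
  p(λ) = det(λ I - M) = λ^3 - 2λ^2 - 9λ + 42.
No integer candidate from the rational root theorem (±divisors of 42) is a root, so the roots are irrational. The cubic discriminant is Δ = -29436 < 0, so there is one real root and a complex-conjugate pair. p(-4) = -18 and p(-3) = 24 have opposite signs, so a root lies in (-4, -3); Newton's method refines it to λ ≈ -3.6407. Dividing out (λ - (-3.6407)) leaves approximately λ^2 - 5.6407λ + 11.5362. For λ^2 - 5.6407λ + 11.5362 the discriminant is -14.3272. It is negative, so the remaining roots are the complex-conjugate pair λ ≈ 2.8204 ± 1.8926i. Their product equals the constant term, so |λ|^2 ≈ 11.5362 and |λ| ≈ 3.3965.
Thus the eigenvalues (to 4 decimals) are -3.6407 (modulus 3.6407); 2.8204 ± 1.8926i (modulus 3.3965). The spectral radius is the largest modulus: r(A) ≈ 3.6407. (Cross-check: r(A) ≤ ||A||_2 ≈ 9.955; equality holds whenever A is normal, though it can also hold for some non-normal A.)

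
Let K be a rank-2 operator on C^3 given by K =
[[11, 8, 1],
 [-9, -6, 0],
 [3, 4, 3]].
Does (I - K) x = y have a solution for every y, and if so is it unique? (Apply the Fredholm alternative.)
(I - K) is invertible (det(I - K) = 11 ≠ 0), so for every y in C^3 the equation (I - K) x = y has a unique solution.

K has rank 2 and factors as K = U V^T = u1 v1^T + u2 v2^T with u1 = (1, 0, 3), v1 = (2, 2, 1), u2 = (-3, 3, 1), v2 = (-3, -2, 0) (multiplying out reproduces the displayed K). The nonzero eigenvalues of U V^T coincide with those of the 2 x 2 matrix G = V^T U = [[v1·u1, v1·u2], [v2·u1, v2·u2]] = [[5, 1], [-3, 3]], and by the Sylvester determinant identity det(I_3 - U V^T) = det(I_2 - V^T U) = det([[-4, -1], [3, -2]]) = (-4)(-2) - (-1)(3) = 11. (Direct check: I - K =
[[-10, -8, -1],
 [9, 7, 0],
 [-3, -4, -2]]
has determinant 11.) The finite-dimensional Fredholm alternative says: either (I - K) is invertible, or ker(I - K) ≠ {0} and then range(I - K) = ker((I - K)^*)^⊥, with dim ker(I - K) = dim ker((I - K)^*). Since det(I - K) ≠ 0, 1 is not an eigenvalue of K and ker(I - K) = {0}, so we are in the first case: for every y there is a unique x = (I - K)^(-1) y. (Explicitly, by the Woodbury identity, (I - U V^T)^(-1) = I + U (I_2 - G)^(-1) V^T.)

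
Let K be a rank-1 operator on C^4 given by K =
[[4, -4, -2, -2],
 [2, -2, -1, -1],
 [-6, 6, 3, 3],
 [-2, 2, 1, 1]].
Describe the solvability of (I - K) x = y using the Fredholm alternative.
(I - K) is invertible (det(I - K) = -5 ≠ 0), so for every y in C^4 the equation (I - K) x = y has a unique solution.

K has rank 1, so it is an outer product K = u v^T: every row of K is a multiple of one row vector. Reading off the entries, u = (-2, -1, 3, 1) and v = (-2, 2, 1, 1) (row i of K equals u_i·v^T). A rank-one matrix u v^T satisfies K u = u (v·u) and kills the (3)-dimensional subspace v^⊥, so its characteristic polynomial is lambda^3 (lambda - v·u) with v·u = tr K = 6. Hence the eigenvalues of I - K are 1 (multiplicity 3) and 1 - (6) = -5, so det(I - K) = -5. (Direct check: I - K =
[[-3, 4, 2, 2],
 [-2, 3, 1, 1],
 [6, -6, -2, -3],
 [2, -2, -1, 0]]
has determinant -5.) The finite-dimensional Fredholm alternative says: either (I - K) is invertible, or ker(I - K) ≠ {0} and then range(I - K) = ker((I - K)^*)^⊥, with dim ker(I - K) = dim ker((I - K)^*). Since det(I - K) ≠ 0, 1 is not an eigenvalue of K and ker(I - K) = {0}, so we are in the first case: for every y there is a unique x = (I - K)^(-1) y. Explicitly, by the Sherman–Morrison formula, (I - u v^T)^(-1) = I + u v^T/(1 - v·u), i.e. (I - K)^(-1) = I + K/(-5).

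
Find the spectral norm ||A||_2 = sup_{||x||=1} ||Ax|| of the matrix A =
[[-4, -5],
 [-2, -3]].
||A||_2 = sqrt((54 + sqrt(2900))/2) ≈ 7.3434 (= sqrt(largest eigenvalue of A^T A))

||A||_2 = sigma_max(A) = sqrt(lambda_max(A^T A)). Form the symmetric matrix M = A^T A =
[[20, 26],
 [26, 34]].
Its characteristic polynomial (trace, determinant of M give the coefficients) is
  p(λ) = det(λ I - M) = λ^2 - 54λ + 4.
For λ^2 - 54λ + 4 the discriminant is 2900. It is nonnegative but not a perfect square, so the roots are real and irrational: λ = (54 ± sqrt(2900))/2 ≈ 53.9258, 0.0742.
So the eigenvalues of A^T A are ≈ 0.0742, 53.9258 (all ≥ 0, as they must be for A^T A). The largest is λ_max = (54 + sqrt(2900))/2 ≈ 53.9258, hence ||A||_2 = sqrt(λ_max) = sqrt((54 + sqrt(2900))/2) ≈ 7.3434.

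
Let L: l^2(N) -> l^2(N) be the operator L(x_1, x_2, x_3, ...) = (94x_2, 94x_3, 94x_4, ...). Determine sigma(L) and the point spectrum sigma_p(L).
sigma(L) = closed disk {z in C : |z| ≤ 94}; sigma_p(L) = open disk {z in C : |z| < 94}

Note L = 94·V where V is the unit left shift (V x)_k = x_{k+1}; so sigma(L) = 94·sigma(V) and ||L|| = 94||V||. ||L x||^2 = 8836sum_{k≥2} |x_k|^2 ≤ 8836||x||^2, with equality on {x : x_1 = 0}, so ||L|| = 94. For any lambda with |lambda| < 94, set r = lambda/94 (|r| < 1); the vector x = (1, r, r^2, ...) is in l^2 and satisfies L x = 94(r, r^2, ...) = lambda x, so lambda is an eigenvalue. On the boundary |lambda| = 94 the geometric series diverges, so no l^2 eigenvector exists, but these lambda lie in the approximate point spectrum. Hence sigma(L) is the closed disk of radius 94 and sigma_p(L) is the open disk.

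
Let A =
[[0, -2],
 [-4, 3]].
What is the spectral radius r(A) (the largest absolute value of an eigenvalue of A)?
r(A) = (3 + sqrt(41))/2 ≈ 4.7016

The eigenvalues of A are the roots of its characteristic polynomial. With M = A (coefficients from the trace and determinant):
  p(λ) = det(λ I - M) = λ^2 - 3λ - 8.
For λ^2 - 3λ - 8 the discriminant is 41. It is nonnegative but not a perfect square, so the roots are real and irrational: λ = (3 ± sqrt(41))/2 ≈ 4.7016, -1.7016.
Thus the eigenvalues (to 4 decimals) are 4.7016 (modulus 4.7016); -1.7016 (modulus 1.7016). The spectral radius is the largest modulus: r(A) = (3 + sqrt(41))/2 ≈ 4.7016. (Cross-check: r(A) ≤ ||A||_2 ≈ 5.1569; equality holds whenever A is normal, though it can also hold for some non-normal A.)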